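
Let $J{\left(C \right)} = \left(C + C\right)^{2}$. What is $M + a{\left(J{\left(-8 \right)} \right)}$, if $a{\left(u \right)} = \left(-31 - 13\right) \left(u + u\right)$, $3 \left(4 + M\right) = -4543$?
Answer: $- \frac{72139}{3} \approx -24046.0$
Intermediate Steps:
$M = - \frac{4555}{3}$ ($M = -4 + \frac{1}{3} \left(-4543\right) = -4 - \frac{4543}{3} = - \frac{4555}{3} \approx -1518.3$)
$J{\left(C \right)} = 4 C^{2}$ ($J{\left(C \right)} = \left(2 C\right)^{2} = 4 C^{2}$)
$a{\left(u \right)} = - 88 u$ ($a{\left(u \right)} = - 44 \cdot 2 u = - 88 u$)
$M + a{\left(J{\left(-8 \right)} \right)} = - \frac{4555}{3} - 88 \cdot 4 \left(-8\right)^{2} = - \frac{4555}{3} - 88 \cdot 4 \cdot 64 = - \frac{4555}{3} - 22528 = - \frac{72139}{3}$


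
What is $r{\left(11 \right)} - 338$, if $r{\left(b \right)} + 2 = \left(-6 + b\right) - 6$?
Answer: $-341$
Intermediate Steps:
$r{\left(b \right)} = -14 + b$ ($r{\left(b \right)} = -2 + \left(\left(-6 + b\right) - 6\right) = -2 + \left(-12 + b\right) = -14 + b$)
$r{\left(11 \right)} - 338 = \left(-14 + 11\right) - 338 = -3 - 338 = -341$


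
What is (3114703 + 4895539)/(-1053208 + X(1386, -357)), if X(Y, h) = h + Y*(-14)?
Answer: -8010242/1072969 ≈ -7.4655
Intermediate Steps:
X(Y, h) = h - 14*Y
(3114703 + 4895539)/(-1053208 + X(1386, -357)) = (3114703 + 4895539)/(-1053208 + (-357 - 14*1386)) = 8010242/(-1053208 + (-357 - 19404)) = 8010242/(-1053208 - 19761) = 8010242/(-1072969) = 8010242*(-1/1072969) = -8010242/1072969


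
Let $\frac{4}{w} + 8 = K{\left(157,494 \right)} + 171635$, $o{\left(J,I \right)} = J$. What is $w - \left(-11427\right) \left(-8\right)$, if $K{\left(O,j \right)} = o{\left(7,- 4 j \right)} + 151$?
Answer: $- \frac{15703897556}{171785} \approx -91416.0$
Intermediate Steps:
$K{\left(O,j \right)} = 158$ ($K{\left(O,j \right)} = 7 + 151 = 158$)
$w = \frac{4}{171785}$ ($w = \frac{4}{-8 + \left(158 + 171635\right)} = \frac{4}{-8 + 171793} = \frac{4}{171785} \approx 2.3285 \cdot 10^{-5}$)
$w - \left(-11427\right) \left(-8\right) = \frac{4}{171785} - \left(-11427\right) \left(-8\right) = \frac{4}{171785} - 91416 = - \frac{15703897556}{171785}$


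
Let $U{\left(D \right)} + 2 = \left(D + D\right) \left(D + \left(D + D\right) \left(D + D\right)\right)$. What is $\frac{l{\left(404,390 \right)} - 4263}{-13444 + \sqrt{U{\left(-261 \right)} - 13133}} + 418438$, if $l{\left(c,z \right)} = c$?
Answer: $\frac{135094717214922}{322854677} + \frac{3859 i \sqrt{142113541}}{322854677} \approx 4.1844 \cdot 10^{5} + 0.14249 i$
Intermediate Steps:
$U{\left(D \right)} = -2 + 2 D \left(D + 4 D^{2}\right)$ ($U{\left(D \right)} = -2 + \left(D + D\right) \left(D + \left(D + D\right) \left(D + D\right)\right) = -2 + 2 D \left(D + 2 D 2 D\right) = -2 + 2 D \left(D + 4 D^{2}\right)$)
$\frac{l{\left(404,390 \right)} - 4263}{-13444 + \sqrt{U{\left(-261 \right)} - 13133}} + 418438 = \frac{404 - 4263}{-13444 + \sqrt{\left(-2 + 2 \left(-261\right)^{2} + 8 \left(-261\right)^{3}\right) - 13133}} + 418438 = - \frac{3859}{-13444 + \sqrt{\left(-2 + 2 \cdot 68121 + 8 \left(-17779581\right)\right) - 13133}} + 418438 = - \frac{3859}{-13444 + \sqrt{\left(-2 + 136242 - 142236648\right) - 13133}} + 418438 = - \frac{3859}{-13444 + \sqrt{-142100408 - 13133}} + 418438 = - \frac{3859}{-13444 + \sqrt{-142113541}} + 418438 = - \frac{3859}{-13444 + i \sqrt{142113541}} + 418438 = 418438 - \frac{3859}{-13444 + i \sqrt{142113541}}$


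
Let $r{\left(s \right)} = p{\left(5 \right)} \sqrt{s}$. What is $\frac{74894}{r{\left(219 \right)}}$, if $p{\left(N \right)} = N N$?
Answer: $\frac{74894 \sqrt{219}}{5475} \approx 202.43$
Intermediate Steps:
$p{\left(N \right)} = N^{2}$
$r{\left(s \right)} = 25 \sqrt{s}$ ($r{\left(s \right)} = 5^{2} \sqrt{s} = 25 \sqrt{s}$)
$\frac{74894}{r{\left(219 \right)}} = \frac{74894}{25 \sqrt{219}} = 74894 \frac{\sqrt{219}}{5475} = \frac{74894 \sqrt{219}}{5475}$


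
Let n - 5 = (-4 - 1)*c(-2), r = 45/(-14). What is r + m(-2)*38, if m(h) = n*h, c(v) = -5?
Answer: -31965/14 ≈ -2283.2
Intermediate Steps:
r = -45/14 (r = 45*(-1/14) = -45/14 ≈ -3.2143)
n = 30 (n = 5 + (-4 - 1)*(-5) = 5 - 5*(-5) = 5 + 25 = 30)
m(h) = 30*h
r + m(-2)*38 = -45/14 + (30*(-2))*38 = -45/14 - 60*38 = -45/14 - 2280 = -31965/14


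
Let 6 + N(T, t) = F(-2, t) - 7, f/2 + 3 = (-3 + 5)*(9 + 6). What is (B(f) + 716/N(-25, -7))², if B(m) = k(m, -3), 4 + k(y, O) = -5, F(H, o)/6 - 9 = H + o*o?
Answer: 4800481/104329 ≈ 46.013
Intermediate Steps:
F(H, o) = 54 + 6*H + 6*o² (F(H, o) = 54 + 6*(H + o*o) = 54 + 6*(H + o²) = 54 + (6*H + 6*o²) = 54 + 6*H + 6*o²)
k(y, O) = -9 (k(y, O) = -4 - 5 = -9)
f = 54 (f = -6 + 2*((-3 + 5)*(9 + 6)) = -6 + 2*(2*15) = -6 + 2*30 = -6 + 60 = 54)
N(T, t) = 29 + 6*t² (N(T, t) = -6 + ((54 + 6*(-2) + 6*t²) - 7) = -6 + ((54 - 12 + 6*t²) - 7) = -6 + ((42 + 6*t²) - 7) = -6 + (35 + 6*t²) = 29 + 6*t²)
B(m) = -9
(B(f) + 716/N(-25, -7))² = (-9 + 716/(29 + 6*(-7)²))² = (-9 + 716/(29 + 6*49))² = (-9 + 716/(29 + 294))² = (-9 + 716/323)² = (-2191/323)² = 4800481/104329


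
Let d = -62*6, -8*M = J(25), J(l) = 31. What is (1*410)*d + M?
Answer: -1220191/8 ≈ -1.5252e+5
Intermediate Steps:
M = -31/8 (M = -⅛*31 = -31/8 ≈ -3.8750)
d = -372
(1*410)*d + M = (1*410)*(-372) - 31/8 = 410*(-372) - 31/8 = -152520 - 31/8 = -1220191/8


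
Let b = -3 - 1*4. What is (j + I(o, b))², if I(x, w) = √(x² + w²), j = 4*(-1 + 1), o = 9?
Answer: 130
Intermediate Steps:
b = -7 (b = -3 - 4 = -7)
j = 0 (j = 4*0 = 0)
I(x, w) = √(w² + x²)
(j + I(o, b))² = (0 + √((-7)² + 9²))² = (0 + √(49 + 81))² = (0 + √130)² = (√130)² = 130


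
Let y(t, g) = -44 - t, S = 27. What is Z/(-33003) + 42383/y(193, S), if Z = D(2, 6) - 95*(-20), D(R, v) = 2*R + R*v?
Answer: -466406747/2607237 ≈ -178.89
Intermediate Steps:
Z = 1916 (Z = 2*(2 + 6) - 95*(-20) = 2*8 + 1900 = 16 + 1900 = 1916)
Z/(-33003) + 42383/y(193, S) = 1916/(-33003) + 42383/(-44 - 1*193) = 1916*(-1/33003) + 42383/(-44 - 193) = -1916/33003 + 42383/(-237) = -1916/33003 + 42383*(-1/237) = -1916/33003 - 42383/237 = -466406747/2607237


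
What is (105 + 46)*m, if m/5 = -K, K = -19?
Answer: 14345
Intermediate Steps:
m = 95 (m = 5*(-1*(-19)) = 5*19 = 95)
(105 + 46)*m = (105 + 46)*95 = 151*95 = 14345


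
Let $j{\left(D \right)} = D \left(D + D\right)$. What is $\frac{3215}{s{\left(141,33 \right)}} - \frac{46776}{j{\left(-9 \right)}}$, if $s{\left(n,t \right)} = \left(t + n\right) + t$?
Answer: $- \frac{169663}{621} \approx -273.21$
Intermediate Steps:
$j{\left(D \right)} = 2 D^{2}$ ($j{\left(D \right)} = D 2 D = 2 D^{2}$)
$s{\left(n,t \right)} = n + 2 t$ ($s{\left(n,t \right)} = \left(n + t\right) + t = n + 2 t$)
$\frac{3215}{s{\left(141,33 \right)}} - \frac{46776}{j{\left(-9 \right)}} = \frac{3215}{141 + 2 \cdot 33} - \frac{46776}{2 \left(-9\right)^{2}} = \frac{3215}{141 + 66} - \frac{46776}{2 \cdot 81} = \frac{3215}{207} - \frac{46776}{162} = 3215 \cdot \frac{1}{207} - \frac{7796}{27} = \frac{3215}{207} - \frac{7796}{27} = - \frac{169663}{621}$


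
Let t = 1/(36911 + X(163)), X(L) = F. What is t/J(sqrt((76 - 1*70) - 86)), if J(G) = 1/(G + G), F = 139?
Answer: 4*I*sqrt(5)/18525 ≈ 0.00048282*I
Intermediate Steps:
J(G) = 1/(2*G)
X(L) = 139
t = 1/37050 (t = 1/(36911 + 139) = 1/37050 ≈ 2.6991e-5)
t/J(sqrt((76 - 1*70) - 86)) = 1/(37050*((1/(2*(sqrt((76 - 1*70) - 86)))))) = 1/(37050*((1/(2*(sqrt((76 - 70) - 86)))))) = 1/(37050*((1/(2*(sqrt(6 - 86)))))) = 1/(37050*((1/(2*(sqrt(-80)))))) = 1/(37050*((1/(2*((4*I*sqrt(5))))))) = 1/(37050*(((-I*sqrt(5)/20)/2))) = 1/(37050*((-I*sqrt(5)/40))) = (8*I*sqrt(5))/37050 = 4*I*sqrt(5)/18525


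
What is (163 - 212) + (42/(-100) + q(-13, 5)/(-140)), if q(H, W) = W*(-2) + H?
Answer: -34479/700 ≈ -49.256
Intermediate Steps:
q(H, W) = H - 2*W (q(H, W) = -2*W + H = H - 2*W)
(163 - 212) + (42/(-100) + q(-13, 5)/(-140)) = (163 - 212) + (42/(-100) + (-13 - 2*5)/(-140)) = -49 + (42*(-1/100) + (-13 - 10)*(-1/140)) = -49 + (-21/50 - 23*(-1/140)) = -49 + (-21/50 + 23/140) = -49 - 179/700 = -34479/700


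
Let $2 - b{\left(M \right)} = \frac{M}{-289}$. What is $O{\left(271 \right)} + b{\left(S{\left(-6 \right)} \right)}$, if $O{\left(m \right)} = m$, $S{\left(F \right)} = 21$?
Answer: $\frac{78918}{289} \approx 273.07$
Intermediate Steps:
$b{\left(M \right)} = 2 + \frac{M}{289}$ ($b{\left(M \right)} = 2 - \frac{M}{-289} = 2 - M \left(- \frac{1}{289}\right) = 2 - - \frac{M}{289} = 2 + \frac{M}{289}$)
$O{\left(271 \right)} + b{\left(S{\left(-6 \right)} \right)} = 271 + \left(2 + \frac{1}{289} \cdot 21\right) = 271 + \left(2 + \frac{21}{289}\right) = 271 + \frac{599}{289} = \frac{78918}{289}$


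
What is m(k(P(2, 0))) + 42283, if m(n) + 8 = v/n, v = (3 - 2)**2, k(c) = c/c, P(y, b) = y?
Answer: 42276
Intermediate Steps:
k(c) = 1
v = 1 (v = 1**2 = 1)
m(n) = -8 + 1/n
m(k(P(2, 0))) + 42283 = (-8 + 1/1) + 42283 = (-8 + 1) + 42283 = -7 + 42283 = 42276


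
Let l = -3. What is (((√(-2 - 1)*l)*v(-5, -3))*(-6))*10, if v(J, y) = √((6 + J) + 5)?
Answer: 540*I*√2 ≈ 763.68*I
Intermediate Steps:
v(J, y) = √(11 + J)
(((√(-2 - 1)*l)*v(-5, -3))*(-6))*10 = (((√(-2 - 1)*(-3))*√(11 - 5))*(-6))*10 = (((√(-3)*(-3))*√6)*(-6))*10 = ((((I*√3)*(-3))*√6)*(-6))*10 = (((-3*I*√3)*√6)*(-6))*10 = (-9*I*√2*(-6))*10 = (54*I*√2)*10 = 540*I*√2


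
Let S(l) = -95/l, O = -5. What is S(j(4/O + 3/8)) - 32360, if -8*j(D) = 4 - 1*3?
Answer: -31600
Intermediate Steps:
j(D) = -⅛ (j(D) = -(4 - 1*3)/8 = -(4 - 3)/8 = -⅛*1 = -⅛)
S(j(4/O + 3/8)) - 32360 = -95/(-⅛) - 32360 = -95*(-8) - 32360 = 760 - 32360 = -31600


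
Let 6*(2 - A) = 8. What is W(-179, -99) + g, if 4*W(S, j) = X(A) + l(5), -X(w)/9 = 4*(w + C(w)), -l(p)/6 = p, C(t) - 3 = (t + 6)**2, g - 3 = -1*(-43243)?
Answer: 85611/2 ≈ 42806.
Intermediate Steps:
A = 2/3 (A = 2 - 1/6*8 = 2 - 4/3 = 2/3 ≈ 0.66667)
g = 43246 (g = 3 - 1*(-43243) = 3 + 43243 = 43246)
C(t) = 3 + (6 + t)**2 (C(t) = 3 + (t + 6)**2 = 3 + (6 + t)**2)
l(p) = -6*p
X(w) = -108 - 36*w - 36*(6 + w)**2 (X(w) = -36*(w + (3 + (6 + w)**2)) = -36*(3 + w + (6 + w)**2) = -9*(12 + 4*w + 4*(6 + w)**2) = -108 - 36*w - 36*(6 + w)**2)
W(S, j) = -881/2 (W(S, j) = ((-108 - 36*2/3 - 36*(6 + 2/3)**2) - 6*5)/4 = ((-108 - 24 - 36*(20/3)**2) - 30)/4 = ((-108 - 24 - 36*400/9) - 30)/4 = ((-108 - 24 - 1600) - 30)/4 = (-1732 - 30)/4 = (1/4)*(-1762) = -881/2)
W(-179, -99) + g = -881/2 + 43246 = 85611/2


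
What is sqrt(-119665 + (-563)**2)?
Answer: 2*sqrt(49326) ≈ 444.19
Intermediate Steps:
sqrt(-119665 + (-563)**2) = sqrt(-119665 + 316969) = sqrt(197304) = 2*sqrt(49326)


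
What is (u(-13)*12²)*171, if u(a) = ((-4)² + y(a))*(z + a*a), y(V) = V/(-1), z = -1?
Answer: 119968128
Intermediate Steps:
y(V) = -V (y(V) = V*(-1) = -V)
u(a) = (-1 + a²)*(16 - a) (u(a) = ((-4)² - a)*(-1 + a*a) = (16 - a)*(-1 + a²) = (-1 + a²)*(16 - a))
(u(-13)*12²)*171 = ((-16 - 13 - 1*(-13)³ + 16*(-13)²)*12²)*171 = ((-16 - 13 - 1*(-2197) + 16*169)*144)*171 = ((-16 - 13 + 2197 + 2704)*144)*171 = (4872*144)*171 = 701568*171 = 119968128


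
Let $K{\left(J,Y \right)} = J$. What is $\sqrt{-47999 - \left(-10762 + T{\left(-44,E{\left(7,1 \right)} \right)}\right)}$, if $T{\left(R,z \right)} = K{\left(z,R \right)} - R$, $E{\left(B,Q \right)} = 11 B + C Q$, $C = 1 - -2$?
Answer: $i \sqrt{37361} \approx 193.29 i$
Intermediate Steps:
$C = 3$ ($C = 1 + 2 = 3$)
$E{\left(B,Q \right)} = 3 Q + 11 B$ ($E{\left(B,Q \right)} = 11 B + 3 Q = 3 Q + 11 B$)
$T{\left(R,z \right)} = z - R$
$\sqrt{-47999 - \left(-10762 + T{\left(-44,E{\left(7,1 \right)} \right)}\right)} = \sqrt{-47999 - \left(-10762 + 3 + 44 + 77\right)} = \sqrt{-47999 + \left(10762 - \left(\left(3 + 77\right) + 44\right)\right)} = \sqrt{-47999 + \left(10762 - \left(80 + 44\right)\right)} = \sqrt{-47999 + \left(10762 - 124\right)} = \sqrt{-47999 + 10638} = \sqrt{-37361} = i \sqrt{37361}$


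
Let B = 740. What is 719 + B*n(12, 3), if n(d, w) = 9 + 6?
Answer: 11819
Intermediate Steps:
n(d, w) = 15
719 + B*n(12, 3) = 719 + 740*15 = 719 + 11100 = 11819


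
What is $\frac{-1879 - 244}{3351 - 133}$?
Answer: $- \frac{2123}{3218} \approx -0.65973$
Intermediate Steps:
$\frac{-1879 - 244}{3351 - 133} = - \frac{2123}{3351 - 133} = - \frac{2123}{3218}$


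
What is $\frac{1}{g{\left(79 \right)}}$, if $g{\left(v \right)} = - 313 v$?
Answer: $- \frac{1}{24727} \approx -4.0442 \cdot 10^{-5}$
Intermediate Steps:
$\frac{1}{g{\left(79 \right)}} = \frac{1}{\left(-313\right) 79} = \frac{1}{-24727} = - \frac{1}{24727}$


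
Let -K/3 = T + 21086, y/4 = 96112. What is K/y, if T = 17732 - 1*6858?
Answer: -11985/48056 ≈ -0.24940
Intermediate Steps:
y = 384448 (y = 4*96112 = 384448)
T = 10874 (T = 17732 - 6858 = 10874)
K = -95880 (K = -3*(10874 + 21086) = -3*31960 = -95880)
K/y = -95880/384448 = -95880*1/384448 = -11985/48056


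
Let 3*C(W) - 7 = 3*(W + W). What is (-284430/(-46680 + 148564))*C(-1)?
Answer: -47405/50942 ≈ -0.93057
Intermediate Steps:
C(W) = 7/3 + 2*W (C(W) = 7/3 + (3*(W + W))/3 = 7/3 + (3*(2*W))/3 = 7/3 + (6*W)/3 = 7/3 + 2*W)
(-284430/(-46680 + 148564))*C(-1) = (-284430/(-46680 + 148564))*(7/3 + 2*(-1)) = (-284430/101884)*(7/3 - 2) = -284430*1/101884*(1/3) = -142215/50942*1/3 = -47405/50942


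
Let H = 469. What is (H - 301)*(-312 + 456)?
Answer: 24192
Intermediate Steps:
(H - 301)*(-312 + 456) = (469 - 301)*(-312 + 456) = 168*144 = 24192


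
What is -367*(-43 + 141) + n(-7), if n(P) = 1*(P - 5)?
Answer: -35978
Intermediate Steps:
n(P) = -5 + P (n(P) = 1*(-5 + P) = -5 + P)
-367*(-43 + 141) + n(-7) = -367*(-43 + 141) + (-5 - 7) = -367*98 - 12 = -35966 - 12 = -35978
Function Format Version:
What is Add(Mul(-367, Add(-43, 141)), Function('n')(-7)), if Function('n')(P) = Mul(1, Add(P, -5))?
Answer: -35978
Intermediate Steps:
Function('n')(P) = Add(-5, P) (Function('n')(P) = Mul(1, Add(-5, P)) = Add(-5, P))
Add(Mul(-367, Add(-43, 141)), Function('n')(-7)) = Add(Mul(-367, Add(-43, 141)), Add(-5, -7)) = Add(Mul(-367, 98), -12) = Add(-35966, -12) = -35978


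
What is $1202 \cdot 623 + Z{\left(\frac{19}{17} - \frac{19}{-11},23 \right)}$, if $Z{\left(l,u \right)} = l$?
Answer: $\frac{140034734}{187} \approx 7.4885 \cdot 10^{5}$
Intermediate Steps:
$1202 \cdot 623 + Z{\left(\frac{19}{17} - \frac{19}{-11},23 \right)} = 1202 \cdot 623 + \left(\frac{19}{17} - \frac{19}{-11}\right) = 748846 + \left(19 \cdot \frac{1}{17} - - \frac{19}{11}\right) = 748846 + \left(\frac{19}{17} + \frac{19}{11}\right) = 748846 + \frac{532}{187} = \frac{140034734}{187}$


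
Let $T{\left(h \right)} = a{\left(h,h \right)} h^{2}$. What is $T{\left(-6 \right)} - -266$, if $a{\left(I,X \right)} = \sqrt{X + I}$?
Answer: $266 + 72 i \sqrt{3} \approx 266.0 + 124.71 i$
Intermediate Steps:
$a{\left(I,X \right)} = \sqrt{I + X}$
$T{\left(h \right)} = \sqrt{2} h^{\frac{5}{2}}$ ($T{\left(h \right)} = \sqrt{h + h} h^{2} = \sqrt{2 h} h^{2} = \sqrt{2} \sqrt{h} h^{2} = \sqrt{2} h^{\frac{5}{2}}$)
$T{\left(-6 \right)} - -266 = \sqrt{2} \left(-6\right)^{\frac{5}{2}} - -266 = \sqrt{2} \cdot 36 i \sqrt{6} + 266 = 72 i \sqrt{3} + 266 = 266 + 72 i \sqrt{3}$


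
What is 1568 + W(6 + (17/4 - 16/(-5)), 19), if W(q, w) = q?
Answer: 31629/20 ≈ 1581.4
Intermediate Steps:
1568 + W(6 + (17/4 - 16/(-5)), 19) = 1568 + (6 + (17/4 - 16/(-5))) = 1568 + (6 + (17*(¼) - 16*(-⅕))) = 1568 + (6 + (17/4 + 16/5)) = 1568 + (6 + 149/20) = 1568 + 269/20 = 31629/20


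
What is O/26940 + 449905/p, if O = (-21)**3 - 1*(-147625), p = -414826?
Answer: 11319135991/2793853110 ≈ 4.0514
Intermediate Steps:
O = 138364 (O = -9261 + 147625 = 138364)
O/26940 + 449905/p = 138364/26940 + 449905/(-414826) = 138364*(1/26940) + 449905*(-1/414826) = 34591/6735 - 449905/414826 = 11319135991/2793853110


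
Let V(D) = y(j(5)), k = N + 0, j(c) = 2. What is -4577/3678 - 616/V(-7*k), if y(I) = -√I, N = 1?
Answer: -4577/3678 + 308*√2 ≈ 434.33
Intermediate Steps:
k = 1 (k = 1 + 0 = 1)
V(D) = -√2
-4577/3678 - 616/V(-7*k) = -4577/3678 - 616*(-√2/2) = -4577*1/3678 - (-308)*√2 = -4577/3678 + 308*√2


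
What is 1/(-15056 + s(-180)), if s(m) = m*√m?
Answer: I/(8*(-1882*I + 135*√5)) ≈ -6.4753e-5 + 1.0386e-5*I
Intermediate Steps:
s(m) = m^(3/2)
1/(-15056 + s(-180)) = 1/(-15056 + (-180)^(3/2)) = 1/(-15056 - 1080*I*√5)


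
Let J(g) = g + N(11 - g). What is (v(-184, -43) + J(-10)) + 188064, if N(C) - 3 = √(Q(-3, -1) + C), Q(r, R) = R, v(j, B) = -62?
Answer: 187995 + 2*√5 ≈ 1.8800e+5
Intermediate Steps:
N(C) = 3 + √(-1 + C)
J(g) = 3 + g + √(10 - g) (J(g) = g + (3 + √(-1 + (11 - g))) = g + (3 + √(10 - g)) = 3 + g + √(10 - g))
(v(-184, -43) + J(-10)) + 188064 = (-62 + (3 - 10 + √(10 - 1*(-10)))) + 188064 = (-62 + (3 - 10 + √(10 + 10))) + 188064 = (-62 + (3 - 10 + √20)) + 188064 = (-62 + (3 - 10 + 2*√5)) + 188064 = (-62 + (-7 + 2*√5)) + 188064 = (-69 + 2*√5) + 188064 = 187995 + 2*√5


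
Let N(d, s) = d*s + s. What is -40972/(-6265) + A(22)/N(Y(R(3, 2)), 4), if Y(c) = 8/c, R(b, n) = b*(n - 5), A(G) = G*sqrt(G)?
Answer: 40972/6265 + 99*sqrt(22)/2 ≈ 238.72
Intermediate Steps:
A(G) = G**(3/2)
R(b, n) = b*(-5 + n)
N(d, s) = s + d*s
-40972/(-6265) + A(22)/N(Y(R(3, 2)), 4) = -40972/(-6265) + 22**(3/2)/((4*(1 + 8/((3*(-5 + 2)))))) = -40972*(-1/6265) + (22*sqrt(22))/((4*(1 + 8/((3*(-3)))))) = 40972/6265 + (22*sqrt(22))/((4*(1 + 8/(-9)))) = 40972/6265 + (22*sqrt(22))/((4*(1 + 8*(-1/9)))) = 40972/6265 + (22*sqrt(22))/((4*(1 - 8/9))) = 40972/6265 + (22*sqrt(22))/((4*(1/9))) = 40972/6265 + (22*sqrt(22))/(4/9) = 40972/6265 + (22*sqrt(22))*(9/4) = 40972/6265 + 99*sqrt(22)/2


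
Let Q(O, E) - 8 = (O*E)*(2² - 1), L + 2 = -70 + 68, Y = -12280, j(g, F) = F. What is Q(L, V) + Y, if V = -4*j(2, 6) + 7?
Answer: -12068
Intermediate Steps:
L = -4 (L = -2 + (-70 + 68) = -2 - 2 = -4)
V = -17 (V = -4*6 + 7 = -24 + 7 = -17)
Q(O, E) = 8 + 3*E*O (Q(O, E) = 8 + (O*E)*(2² - 1) = 8 + (E*O)*(4 - 1) = 8 + (E*O)*3 = 8 + 3*E*O)
Q(L, V) + Y = (8 + 3*(-17)*(-4)) - 12280 = (8 + 204) - 12280 = 212 - 12280 = -12068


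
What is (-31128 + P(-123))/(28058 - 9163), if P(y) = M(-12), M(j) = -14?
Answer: -31142/18895 ≈ -1.6482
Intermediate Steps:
P(y) = -14
(-31128 + P(-123))/(28058 - 9163) = (-31128 - 14)/(28058 - 9163) = -31142/18895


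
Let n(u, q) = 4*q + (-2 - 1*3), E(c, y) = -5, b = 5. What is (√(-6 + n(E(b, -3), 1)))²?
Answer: -7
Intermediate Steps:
n(u, q) = -5 + 4*q (n(u, q) = 4*q + (-2 - 3) = 4*q - 5 = -5 + 4*q)
(√(-6 + n(E(b, -3), 1)))² = (√(-6 + (-5 + 4*1)))² = (√(-6 + (-5 + 4)))² = (√(-6 - 1))² = (√(-7))² = (I*√7)² = -7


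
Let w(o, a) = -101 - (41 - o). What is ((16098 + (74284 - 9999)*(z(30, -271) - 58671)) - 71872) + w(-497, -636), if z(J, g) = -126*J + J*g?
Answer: -4537355998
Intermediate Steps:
w(o, a) = -142 + o (w(o, a) = -101 + (-41 + o) = -142 + o)
((16098 + (74284 - 9999)*(z(30, -271) - 58671)) - 71872) + w(-497, -636) = ((16098 + (74284 - 9999)*(30*(-126 - 271) - 58671)) - 71872) + (-142 - 497) = ((16098 + 64285*(30*(-397) - 58671)) - 71872) - 639 = ((16098 + 64285*(-11910 - 58671)) - 71872) - 639 = ((16098 + 64285*(-70581)) - 71872) - 639 = ((16098 - 4537299585) - 71872) - 639 = (-4537283487 - 71872) - 639 = -4537355359 - 639 = -4537355998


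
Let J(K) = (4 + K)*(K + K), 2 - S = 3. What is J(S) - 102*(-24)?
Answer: 2442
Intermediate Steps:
S = -1 (S = 2 - 1*3 = 2 - 3 = -1)
J(K) = 2*K*(4 + K) (J(K) = (4 + K)*(2*K) = 2*K*(4 + K))
J(S) - 102*(-24) = 2*(-1)*(4 - 1) - 102*(-24) = 2*(-1)*3 + 2448 = -6 + 2448 = 2442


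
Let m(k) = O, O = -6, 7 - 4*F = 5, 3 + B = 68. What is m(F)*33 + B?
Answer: -133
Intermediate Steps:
B = 65 (B = -3 + 68 = 65)
F = ½ (F = 7/4 - ¼*5 = 7/4 - 5/4 = ½ ≈ 0.50000)
m(k) = -6
m(F)*33 + B = -6*33 + 65 = -198 + 65 = -133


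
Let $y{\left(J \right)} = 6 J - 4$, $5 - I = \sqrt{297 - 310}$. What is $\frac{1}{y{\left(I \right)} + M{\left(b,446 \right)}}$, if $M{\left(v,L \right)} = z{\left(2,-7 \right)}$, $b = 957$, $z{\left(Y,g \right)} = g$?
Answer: $\frac{i}{6 \sqrt{13} + 19 i} \approx 0.022919 + 0.026096 i$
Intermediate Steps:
$M{\left(v,L \right)} = -7$
$I = 5 - i \sqrt{13}$ ($I = 5 - \sqrt{297 - 310} = 5 - \sqrt{-13} = 5 - i \sqrt{13} \approx 5.0 - 3.6056 i$)
$y{\left(J \right)} = -4 + 6 J$
$\frac{1}{y{\left(I \right)} + M{\left(b,446 \right)}} = \frac{1}{\left(-4 + 6 \left(5 - i \sqrt{13}\right)\right) - 7} = \frac{1}{\left(-4 + \left(30 - 6 i \sqrt{13}\right)\right) - 7} = \frac{1}{\left(26 - 6 i \sqrt{13}\right) - 7} = \frac{1}{19 - 6 i \sqrt{13}}$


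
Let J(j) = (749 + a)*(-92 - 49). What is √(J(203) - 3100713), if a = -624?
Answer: 9*I*√38498 ≈ 1765.9*I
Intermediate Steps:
J(j) = -17625 (J(j) = (749 - 624)*(-92 - 49) = 125*(-141) = -17625)
√(J(203) - 3100713) = √(-17625 - 3100713) = √(-3118338) = 9*I*√38498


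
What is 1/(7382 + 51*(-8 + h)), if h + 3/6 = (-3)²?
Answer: 2/14815 ≈ 0.00013500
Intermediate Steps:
h = 17/2 (h = -½ + (-3)² = -½ + 9 = 17/2 ≈ 8.5000)
1/(7382 + 51*(-8 + h)) = 1/(7382 + 51*(-8 + 17/2)) = 1/(7382 + 51*(½)) = 1/(7382 + 51/2) = 1/(14815/2) = 2/14815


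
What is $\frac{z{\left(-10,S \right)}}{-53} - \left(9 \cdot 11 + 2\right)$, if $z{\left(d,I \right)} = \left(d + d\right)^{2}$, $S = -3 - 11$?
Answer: $- \frac{5753}{53} \approx -108.55$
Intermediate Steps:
$S = -14$
$z{\left(d,I \right)} = 4 d^{2}$ ($z{\left(d,I \right)} = \left(2 d\right)^{2} = 4 d^{2}$)
$\frac{z{\left(-10,S \right)}}{-53} - \left(9 \cdot 11 + 2\right) = \frac{4 \left(-10\right)^{2}}{-53} - \left(9 \cdot 11 + 2\right) = 4 \cdot 100 \left(- \frac{1}{53}\right) - \left(99 + 2\right) = 400 \left(- \frac{1}{53}\right) - 101 = - \frac{400}{53} - 101 = - \frac{5753}{53}$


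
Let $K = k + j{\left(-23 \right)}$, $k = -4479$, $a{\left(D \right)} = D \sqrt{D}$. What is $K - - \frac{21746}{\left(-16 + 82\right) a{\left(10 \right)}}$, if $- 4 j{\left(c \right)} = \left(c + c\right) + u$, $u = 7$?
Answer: $- \frac{17877}{4} + \frac{10873 \sqrt{10}}{3300} \approx -4458.8$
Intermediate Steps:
$j{\left(c \right)} = - \frac{7}{4} - \frac{c}{2}$ ($j{\left(c \right)} = - \frac{\left(c + c\right) + 7}{4} = - \frac{2 c + 7}{4} = - \frac{7 + 2 c}{4} = - \frac{7}{4} - \frac{c}{2}$)
$a{\left(D \right)} = D^{\frac{3}{2}}$
$K = - \frac{17877}{4}$ ($K = -4479 - - \frac{39}{4} = -4479 + \left(- \frac{7}{4} + \frac{23}{2}\right) = -4479 + \frac{39}{4} = - \frac{17877}{4} \approx -4469.3$)
$K - - \frac{21746}{\left(-16 + 82\right) a{\left(10 \right)}} = - \frac{17877}{4} - - \frac{21746}{\left(-16 + 82\right) 10^{\frac{3}{2}}} = - \frac{17877}{4} - - \frac{21746}{66 \cdot 10 \sqrt{10}} = - \frac{17877}{4} - - \frac{21746}{660 \sqrt{10}} = - \frac{17877}{4} - - 21746 \frac{\sqrt{10}}{6600} = - \frac{17877}{4} - - \frac{10873 \sqrt{10}}{3300} = - \frac{17877}{4} + \frac{10873 \sqrt{10}}{3300}$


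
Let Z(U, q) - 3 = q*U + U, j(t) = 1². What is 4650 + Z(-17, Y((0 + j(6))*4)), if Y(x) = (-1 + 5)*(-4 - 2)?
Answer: 5044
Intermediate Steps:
j(t) = 1
Y(x) = -24 (Y(x) = 4*(-6) = -24)
Z(U, q) = 3 + U + U*q (Z(U, q) = 3 + (q*U + U) = 3 + (U*q + U) = 3 + (U + U*q) = 3 + U + U*q)
4650 + Z(-17, Y((0 + j(6))*4)) = 4650 + (3 - 17 - 17*(-24)) = 4650 + (3 - 17 + 408) = 4650 + 394 = 5044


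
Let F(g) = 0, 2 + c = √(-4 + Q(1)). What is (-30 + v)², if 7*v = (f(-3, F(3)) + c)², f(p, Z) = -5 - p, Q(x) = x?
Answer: 38617/49 + 3152*I*√3/49 ≈ 788.1 + 111.42*I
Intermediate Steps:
c = -2 + I*√3 (c = -2 + √(-4 + 1) = -2 + √(-3) = -2 + I*√3 ≈ -2.0 + 1.732*I)
v = (-4 + I*√3)²/7 (v = ((-5 - 1*(-3)) + (-2 + I*√3))²/7 = ((-5 + 3) + (-2 + I*√3))²/7 = (-2 + (-2 + I*√3))²/7 = (-4 + I*√3)²/7 ≈ 1.8571 - 1.9795*I)
(-30 + v)² = (-30 + (4 - I*√3)²/7)²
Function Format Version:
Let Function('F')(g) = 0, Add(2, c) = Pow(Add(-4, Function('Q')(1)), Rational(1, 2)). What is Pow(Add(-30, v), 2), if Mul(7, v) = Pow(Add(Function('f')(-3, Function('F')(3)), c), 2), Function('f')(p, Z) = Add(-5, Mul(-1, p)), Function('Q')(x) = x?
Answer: Add(Rational(38617, 49), Mul(Rational(3152, 49), I, Pow(3, Rational(1, 2)))) ≈ Add(788.10, Mul(111.42, I))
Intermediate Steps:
c = Add(-2, Mul(I, Pow(3, Rational(1, 2)))) (c = Add(-2, Pow(Add(-4, 1), Rational(1, 2))) = Add(-2, Pow(-3, Rational(1, 2))) = Add(-2, Mul(I, Pow(3, Rational(1, 2)))) ≈ Add(-2.0000, Mul(1.7320, I)))
v = Mul(Rational(1, 7), Pow(Add(-4, Mul(I, Pow(3, Rational(1, 2)))), 2)) (v = Mul(Rational(1, 7), Pow(Add(Add(-5, Mul(-1, -3)), Add(-2, Mul(I, Pow(3, Rational(1, 2))))), 2)) = Mul(Rational(1, 7), Pow(Add(Add(-5, 3), Add(-2, Mul(I, Pow(3, Rational(1, 2))))), 2)) = Mul(Rational(1, 7), Pow(Add(-2, Add(-2, Mul(I, Pow(3, Rational(1, 2))))), 2)) = Mul(Rational(1, 7), Pow(Add(-4, Mul(I, Pow(3, Rational(1, 2)))), 2)) ≈ Add(1.8571, Mul(-1.9795, I)))
Pow(Add(-30, v), 2) = Pow(Add(-30, Mul(Rational(1, 7), Pow(Add(4, Mul(-1, I, Pow(3, Rational(1, 2)))), 2))), 2)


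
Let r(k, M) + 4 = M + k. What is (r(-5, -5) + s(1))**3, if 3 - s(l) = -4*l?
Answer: -343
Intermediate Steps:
r(k, M) = -4 + M + k (r(k, M) = -4 + (M + k) = -4 + M + k)
s(l) = 3 + 4*l (s(l) = 3 - (-4)*l = 3 + 4*l)
(r(-5, -5) + s(1))**3 = ((-4 - 5 - 5) + (3 + 4*1))**3 = (-14 + (3 + 4))**3 = (-14 + 7)**3 = (-7)**3 = -343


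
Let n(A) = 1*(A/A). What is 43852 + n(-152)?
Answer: 43853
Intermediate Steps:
n(A) = 1 (n(A) = 1*1 = 1)
43852 + n(-152) = 43852 + 1 = 43853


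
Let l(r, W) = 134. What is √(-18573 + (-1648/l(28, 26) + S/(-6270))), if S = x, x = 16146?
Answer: 2*I*√22779904872395/70015 ≈ 136.34*I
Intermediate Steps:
S = 16146
√(-18573 + (-1648/l(28, 26) + S/(-6270))) = √(-18573 + (-1648/134 + 16146/(-6270))) = √(-18573 + (-1648*1/134 + 16146*(-1/6270))) = √(-18573 + (-824/67 - 2691/1045)) = √(-18573 - 1041377/70015) = √(-1301429972/70015) = 2*I*√22779904872395/70015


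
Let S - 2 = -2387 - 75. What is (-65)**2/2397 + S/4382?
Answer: 6308665/5251827 ≈ 1.2012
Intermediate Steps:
S = -2460 (S = 2 + (-2387 - 75) = 2 - 2462 = -2460)
(-65)**2/2397 + S/4382 = (-65)**2/2397 - 2460/4382 = 4225*(1/2397) - 2460*1/4382 = 4225/2397 - 1230/2191 = 6308665/5251827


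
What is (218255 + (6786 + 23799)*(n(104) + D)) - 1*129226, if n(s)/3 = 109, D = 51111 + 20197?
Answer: 2191045504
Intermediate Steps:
D = 71308
n(s) = 327 (n(s) = 3*109 = 327)
(218255 + (6786 + 23799)*(n(104) + D)) - 1*129226 = (218255 + (6786 + 23799)*(327 + 71308)) - 1*129226 = (218255 + 30585*71635) - 129226 = (218255 + 2190956475) - 129226 = 2191174730 - 129226 = 2191045504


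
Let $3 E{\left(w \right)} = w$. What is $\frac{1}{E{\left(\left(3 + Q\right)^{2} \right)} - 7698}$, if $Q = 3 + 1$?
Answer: $- \frac{3}{23045} \approx -0.00013018$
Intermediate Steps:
$Q = 4$
$E{\left(w \right)} = \frac{w}{3}$
$\frac{1}{E{\left(\left(3 + Q\right)^{2} \right)} - 7698} = \frac{1}{\frac{\left(3 + 4\right)^{2}}{3} - 7698} = \frac{1}{\frac{7^{2}}{3} - 7698} = \frac{1}{\frac{1}{3} \cdot 49 - 7698} = \frac{1}{\frac{49}{3} - 7698} = \frac{1}{- \frac{23045}{3}} = - \frac{3}{23045}$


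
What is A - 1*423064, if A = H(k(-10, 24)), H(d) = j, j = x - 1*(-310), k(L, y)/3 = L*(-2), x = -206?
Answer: -422960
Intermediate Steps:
k(L, y) = -6*L (k(L, y) = 3*(L*(-2)) = 3*(-2*L) = -6*L)
j = 104 (j = -206 - 1*(-310) = -206 + 310 = 104)
H(d) = 104
A = 104
A - 1*423064 = 104 - 1*423064 = 104 - 423064 = -422960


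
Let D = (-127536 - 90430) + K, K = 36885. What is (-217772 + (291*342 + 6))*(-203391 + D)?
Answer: 45461507168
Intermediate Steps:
D = -181081 (D = (-127536 - 90430) + 36885 = -217966 + 36885 = -181081)
(-217772 + (291*342 + 6))*(-203391 + D) = (-217772 + (291*342 + 6))*(-203391 - 181081) = (-217772 + (99522 + 6))*(-384472) = (-217772 + 99528)*(-384472) = -118244*(-384472) = 45461507168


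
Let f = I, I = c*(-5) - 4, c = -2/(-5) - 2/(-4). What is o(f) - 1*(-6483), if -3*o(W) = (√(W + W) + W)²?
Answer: 77575/12 + 17*I*√17/3 ≈ 6464.6 + 23.364*I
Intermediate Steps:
c = 9/10 (c = -2*(-⅕) - 2*(-¼) = ⅖ + ½ = 9/10 ≈ 0.90000)
I = -17/2 (I = (9/10)*(-5) - 4 = -9/2 - 4 = -17/2 ≈ -8.5000)
f = -17/2 ≈ -8.5000
o(W) = -(W + √2*√W)²/3 (o(W) = -(√(W + W) + W)²/3 = -(√(2*W) + W)²/3 = -(√2*√W + W)²/3 = -(W + √2*√W)²/3)
o(f) - 1*(-6483) = -(-17/2 + √2*√(-17/2))²/3 - 1*(-6483) = -(-17/2 + √2*(I*√34/2))²/3 + 6483 = -(-17/2 + I*√17)²/3 + 6483 = 6483 - (-17/2 + I*√17)²/3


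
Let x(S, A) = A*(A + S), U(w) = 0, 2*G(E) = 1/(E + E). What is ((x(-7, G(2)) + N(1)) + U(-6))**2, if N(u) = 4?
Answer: 40401/4096 ≈ 9.8635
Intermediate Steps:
G(E) = 1/(4*E) (G(E) = 1/(2*(E + E)) = 1/(2*((2*E))) = (1/(2*E))/2 = 1/(4*E))
((x(-7, G(2)) + N(1)) + U(-6))**2 = ((((1/4)/2)*((1/4)/2 - 7) + 4) + 0)**2 = ((((1/4)*(1/2))*((1/4)*(1/2) - 7) + 4) + 0)**2 = (((1/8 - 7)/8 + 4) + 0)**2 = (((1/8)*(-55/8) + 4) + 0)**2 = ((-55/64 + 4) + 0)**2 = (201/64 + 0)**2 = (201/64)**2 = 40401/4096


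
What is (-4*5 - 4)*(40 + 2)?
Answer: -1008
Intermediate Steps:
(-4*5 - 4)*(40 + 2) = (-20 - 4)*42 = -24*42 = -1008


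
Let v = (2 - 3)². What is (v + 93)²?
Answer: 8836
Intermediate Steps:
v = 1 (v = (-1)² = 1)
(v + 93)² = (1 + 93)² = 94² = 8836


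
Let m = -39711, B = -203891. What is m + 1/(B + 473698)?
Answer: -10714305776/269807 ≈ -39711.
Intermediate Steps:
m + 1/(B + 473698) = -39711 + 1/(-203891 + 473698) = -39711 + 1/269807 = -10714305776/269807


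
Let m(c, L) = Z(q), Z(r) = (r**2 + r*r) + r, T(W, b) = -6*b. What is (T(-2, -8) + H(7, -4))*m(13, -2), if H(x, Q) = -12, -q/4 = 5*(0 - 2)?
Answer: 116640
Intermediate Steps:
q = 40 (q = -20*(0 - 2) = -20*(-2) = -4*(-10) = 40)
Z(r) = r + 2*r**2 (Z(r) = (r**2 + r**2) + r = 2*r**2 + r = r + 2*r**2)
m(c, L) = 3240 (m(c, L) = 40*(1 + 2*40) = 40*(1 + 80) = 40*81 = 3240)
(T(-2, -8) + H(7, -4))*m(13, -2) = (-6*(-8) - 12)*3240 = (48 - 12)*3240 = 36*3240 = 116640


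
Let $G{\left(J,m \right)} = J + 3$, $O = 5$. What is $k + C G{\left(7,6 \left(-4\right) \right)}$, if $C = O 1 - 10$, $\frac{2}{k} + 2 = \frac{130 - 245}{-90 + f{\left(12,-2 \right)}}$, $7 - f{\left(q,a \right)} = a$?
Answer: $- \frac{2512}{47} \approx -53.447$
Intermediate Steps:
$f{\left(q,a \right)} = 7 - a$
$G{\left(J,m \right)} = 3 + J$
$k = - \frac{162}{47}$ ($k = \frac{2}{-2 + \frac{130 - 245}{-90 + \left(7 - -2\right)}} = \frac{2}{-2 - \frac{115}{-90 + \left(7 + 2\right)}} = \frac{2}{-2 - \frac{115}{-90 + 9}} = \frac{2}{-2 - \frac{115}{-81}} = \frac{2}{-2 - - \frac{115}{81}} = \frac{2}{-2 + \frac{115}{81}} = \frac{2}{- \frac{47}{81}} = 2 \left(- \frac{81}{47}\right) = - \frac{162}{47} \approx -3.4468$)
$C = -5$ ($C = 5 \cdot 1 - 10 = 5 - 10 = -5$)
$k + C G{\left(7,6 \left(-4\right) \right)} = - \frac{162}{47} - 5 \left(3 + 7\right) = - \frac{162}{47} - 50 = - \frac{2512}{47}$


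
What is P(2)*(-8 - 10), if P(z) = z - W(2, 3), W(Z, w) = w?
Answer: 18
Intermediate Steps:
P(z) = -3 + z (P(z) = z - 1*3 = z - 3 = -3 + z)
P(2)*(-8 - 10) = (-3 + 2)*(-8 - 10) = -1*(-18) = 18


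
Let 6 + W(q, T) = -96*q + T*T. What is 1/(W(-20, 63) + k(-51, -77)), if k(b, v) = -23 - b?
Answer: 1/5911 ≈ 0.00016918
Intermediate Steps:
W(q, T) = -6 + T² - 96*q (W(q, T) = -6 + (-96*q + T*T) = -6 + (-96*q + T²) = -6 + (T² - 96*q) = -6 + T² - 96*q)
1/(W(-20, 63) + k(-51, -77)) = 1/((-6 + 63² - 96*(-20)) + (-23 - 1*(-51))) = 1/((-6 + 3969 + 1920) + (-23 + 51)) = 1/(5883 + 28) = 1/5911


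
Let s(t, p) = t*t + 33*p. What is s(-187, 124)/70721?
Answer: 39061/70721 ≈ 0.55233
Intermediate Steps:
s(t, p) = t**2 + 33*p
s(-187, 124)/70721 = ((-187)**2 + 33*124)/70721 = (34969 + 4092)*(1/70721) = 39061*(1/70721) = 39061/70721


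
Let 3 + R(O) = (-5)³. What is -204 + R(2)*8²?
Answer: -8396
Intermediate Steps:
R(O) = -128 (R(O) = -3 + (-5)³ = -3 - 125 = -128)
-204 + R(2)*8² = -204 - 128*8² = -204 - 128*64 = -204 - 8192 = -8396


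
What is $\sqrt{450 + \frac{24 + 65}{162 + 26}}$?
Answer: $\frac{\sqrt{3980383}}{94} \approx 21.224$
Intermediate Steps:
$\sqrt{450 + \frac{24 + 65}{162 + 26}} = \sqrt{450 + \frac{89}{188}} = \sqrt{\frac{84689}{188}} = \frac{\sqrt{3980383}}{94}$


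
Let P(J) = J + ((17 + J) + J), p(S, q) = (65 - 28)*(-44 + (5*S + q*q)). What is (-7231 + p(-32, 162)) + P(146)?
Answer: 956704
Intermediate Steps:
p(S, q) = -1628 + 37*q² + 185*S (p(S, q) = 37*(-44 + (5*S + q²)) = 37*(-44 + (q² + 5*S)) = 37*(-44 + q² + 5*S) = -1628 + 37*q² + 185*S)
P(J) = 17 + 3*J (P(J) = J + (17 + 2*J) = 17 + 3*J)
(-7231 + p(-32, 162)) + P(146) = (-7231 + (-1628 + 37*162² + 185*(-32))) + (17 + 3*146) = (-7231 + (-1628 + 37*26244 - 5920)) + (17 + 438) = (-7231 + (-1628 + 971028 - 5920)) + 455 = (-7231 + 963480) + 455 = 956249 + 455 = 956704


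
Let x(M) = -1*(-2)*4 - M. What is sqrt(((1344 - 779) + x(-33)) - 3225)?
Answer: 3*I*sqrt(291) ≈ 51.176*I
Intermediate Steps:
x(M) = 8 - M (x(M) = 2*4 - M = 8 - M)
sqrt(((1344 - 779) + x(-33)) - 3225) = sqrt(((1344 - 779) + (8 - 1*(-33))) - 3225) = sqrt((565 + (8 + 33)) - 3225) = sqrt((565 + 41) - 3225) = sqrt(606 - 3225) = sqrt(-2619) = 3*I*sqrt(291)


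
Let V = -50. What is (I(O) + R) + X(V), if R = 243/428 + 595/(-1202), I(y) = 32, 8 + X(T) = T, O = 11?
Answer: -6669215/257228 ≈ -25.927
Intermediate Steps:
X(T) = -8 + T
R = 18713/257228 (R = 243*(1/428) + 595*(-1/1202) = 243/428 - 595/1202 = 18713/257228 ≈ 0.072749)
(I(O) + R) + X(V) = (32 + 18713/257228) + (-8 - 50) = 8250009/257228 - 58 = -6669215/257228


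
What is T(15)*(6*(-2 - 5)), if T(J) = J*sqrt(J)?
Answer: -630*sqrt(15) ≈ -2440.0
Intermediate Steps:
T(J) = J**(3/2)
T(15)*(6*(-2 - 5)) = 15**(3/2)*(6*(-2 - 5)) = (15*sqrt(15))*(6*(-7)) = (15*sqrt(15))*(-42) = -630*sqrt(15)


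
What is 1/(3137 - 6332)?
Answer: -1/3195 ≈ -0.00031299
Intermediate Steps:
1/(3137 - 6332) = 1/(-3195) = -1/3195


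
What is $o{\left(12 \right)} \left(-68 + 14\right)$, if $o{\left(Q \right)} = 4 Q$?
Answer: $-2592$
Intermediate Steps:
$o{\left(12 \right)} \left(-68 + 14\right) = 4 \cdot 12 \left(-68 + 14\right) = 48 \left(-54\right) = -2592$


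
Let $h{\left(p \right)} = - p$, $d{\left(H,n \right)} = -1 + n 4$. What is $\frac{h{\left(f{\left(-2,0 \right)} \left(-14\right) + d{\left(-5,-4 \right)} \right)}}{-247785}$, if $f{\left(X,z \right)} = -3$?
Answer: $\frac{5}{49557} \approx 0.00010089$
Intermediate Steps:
$d{\left(H,n \right)} = -1 + 4 n$
$\frac{h{\left(f{\left(-2,0 \right)} \left(-14\right) + d{\left(-5,-4 \right)} \right)}}{-247785} = \frac{\left(-1\right) \left(\left(-3\right) \left(-14\right) + \left(-1 + 4 \left(-4\right)\right)\right)}{-247785} = - (42 - 17) \left(- \frac{1}{247785}\right) = \left(-1\right) 25 \left(- \frac{1}{247785}\right) = \left(-25\right) \left(- \frac{1}{247785}\right) = \frac{5}{49557}$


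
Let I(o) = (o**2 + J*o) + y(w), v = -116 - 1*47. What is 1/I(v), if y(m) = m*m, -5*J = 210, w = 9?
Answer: 1/33496 ≈ 2.9854e-5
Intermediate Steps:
J = -42 (J = -1/5*210 = -42)
y(m) = m**2
v = -163 (v = -116 - 47 = -163)
I(o) = 81 + o**2 - 42*o (I(o) = (o**2 - 42*o) + 9**2 = (o**2 - 42*o) + 81 = 81 + o**2 - 42*o)
1/I(v) = 1/(81 + (-163)**2 - 42*(-163)) = 1/(81 + 26569 + 6846) = 1/33496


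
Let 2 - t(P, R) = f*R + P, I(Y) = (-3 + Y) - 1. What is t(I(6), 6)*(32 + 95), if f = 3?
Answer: -2286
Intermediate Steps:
I(Y) = -4 + Y
t(P, R) = 2 - P - 3*R (t(P, R) = 2 - (3*R + P) = 2 - (P + 3*R) = 2 + (-P - 3*R) = 2 - P - 3*R)
t(I(6), 6)*(32 + 95) = (2 - (-4 + 6) - 3*6)*(32 + 95) = (2 - 1*2 - 18)*127 = (2 - 2 - 18)*127 = -18*127 = -2286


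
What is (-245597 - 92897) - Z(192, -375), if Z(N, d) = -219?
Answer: -338275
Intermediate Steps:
(-245597 - 92897) - Z(192, -375) = (-245597 - 92897) - 1*(-219) = -338494 + 219 = -338275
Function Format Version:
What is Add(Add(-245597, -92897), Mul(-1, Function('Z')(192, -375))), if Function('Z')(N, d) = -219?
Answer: -338275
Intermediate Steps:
Add(Add(-245597, -92897), Mul(-1, Function('Z')(192, -375))) = Add(Add(-245597, -92897), Mul(-1, -219)) = Add(-338494, 219) = -338275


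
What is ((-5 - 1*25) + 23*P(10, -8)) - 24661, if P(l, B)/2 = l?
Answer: -24231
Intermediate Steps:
P(l, B) = 2*l
((-5 - 1*25) + 23*P(10, -8)) - 24661 = ((-5 - 1*25) + 23*(2*10)) - 24661 = ((-5 - 25) + 23*20) - 24661 = (-30 + 460) - 24661 = 430 - 24661 = -24231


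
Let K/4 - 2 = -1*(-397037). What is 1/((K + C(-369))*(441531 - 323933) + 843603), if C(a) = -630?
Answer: 1/186690726151 ≈ 5.3565e-12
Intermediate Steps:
K = 1588156 (K = 8 + 4*(-1*(-397037)) = 8 + 4*397037 = 8 + 1588148 = 1588156)
1/((K + C(-369))*(441531 - 323933) + 843603) = 1/((1588156 - 630)*(441531 - 323933) + 843603) = 1/(1587526*117598 + 843603) = 1/(186689882548 + 843603) = 1/186690726151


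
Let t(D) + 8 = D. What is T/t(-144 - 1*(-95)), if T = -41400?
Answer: 13800/19 ≈ 726.32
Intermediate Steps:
t(D) = -8 + D
T/t(-144 - 1*(-95)) = -41400/(-8 + (-144 - 1*(-95))) = -41400/(-8 + (-144 + 95)) = -41400/(-8 - 49) = -41400/(-57) = -41400*(-1/57) = 13800/19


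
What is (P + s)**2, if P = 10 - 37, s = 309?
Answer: 79524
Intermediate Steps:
P = -27
(P + s)**2 = (-27 + 309)**2 = 282**2 = 79524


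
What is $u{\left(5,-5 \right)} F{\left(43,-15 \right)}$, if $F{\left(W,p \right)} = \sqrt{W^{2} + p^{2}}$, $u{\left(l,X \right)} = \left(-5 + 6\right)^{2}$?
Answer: $\sqrt{2074} \approx 45.541$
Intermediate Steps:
$u{\left(l,X \right)} = 1$ ($u{\left(l,X \right)} = 1^{2} = 1$)
$u{\left(5,-5 \right)} F{\left(43,-15 \right)} = 1 \sqrt{43^{2} + \left(-15\right)^{2}} = 1 \sqrt{1849 + 225} = 1 \sqrt{2074} = \sqrt{2074}$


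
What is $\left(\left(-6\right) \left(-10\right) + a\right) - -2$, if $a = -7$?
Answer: $55$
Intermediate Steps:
$\left(\left(-6\right) \left(-10\right) + a\right) - -2 = \left(\left(-6\right) \left(-10\right) - 7\right) - -2 = \left(60 - 7\right) + 2 = 53 + 2 = 55$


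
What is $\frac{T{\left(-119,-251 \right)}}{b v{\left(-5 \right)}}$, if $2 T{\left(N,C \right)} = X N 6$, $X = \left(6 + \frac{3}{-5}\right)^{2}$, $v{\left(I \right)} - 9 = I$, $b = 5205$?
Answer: $- \frac{86751}{173500} \approx -0.50001$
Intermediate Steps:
$v{\left(I \right)} = 9 + I$
$X = \frac{729}{25}$ ($X = \left(6 + 3 \left(- \frac{1}{5}\right)\right)^{2} = \left(6 - \frac{3}{5}\right)^{2} = \left(\frac{27}{5}\right)^{2} = \frac{729}{25} \approx 29.16$)
$T{\left(N,C \right)} = \frac{2187 N}{25}$ ($T{\left(N,C \right)} = \frac{\frac{729 N}{25} \cdot 6}{2} = \frac{\frac{4374}{25} N}{2} = \frac{2187 N}{25}$)
$\frac{T{\left(-119,-251 \right)}}{b v{\left(-5 \right)}} = \frac{\frac{2187}{25} \left(-119\right)}{5205 \left(9 - 5\right)} = - \frac{260253}{25 \cdot 5205 \cdot 4} = - \frac{260253}{25 \cdot 20820} = \left(- \frac{260253}{25}\right) \frac{1}{20820} = - \frac{86751}{173500}$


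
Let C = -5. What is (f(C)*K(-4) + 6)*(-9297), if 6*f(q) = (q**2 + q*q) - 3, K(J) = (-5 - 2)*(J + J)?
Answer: -4134066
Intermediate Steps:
K(J) = -14*J
f(q) = -1/2 + q**2/3 (f(q) = ((q**2 + q*q) - 3)/6 = ((q**2 + q**2) - 3)/6 = (2*q**2 - 3)/6 = (-3 + 2*q**2)/6 = -1/2 + q**2/3)
(f(C)*K(-4) + 6)*(-9297) = ((-1/2 + (1/3)*(-5)**2)*(-14*(-4)) + 6)*(-9297) = ((-1/2 + (1/3)*25)*56 + 6)*(-9297) = ((-1/2 + 25/3)*56 + 6)*(-9297) = ((47/6)*56 + 6)*(-9297) = (1316/3 + 6)*(-9297) = (1334/3)*(-9297) = -4134066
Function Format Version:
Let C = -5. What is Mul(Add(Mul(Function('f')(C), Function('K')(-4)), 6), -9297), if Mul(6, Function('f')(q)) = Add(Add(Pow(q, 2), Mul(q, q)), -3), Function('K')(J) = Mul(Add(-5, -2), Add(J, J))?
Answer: -4134066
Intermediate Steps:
Function('K')(J) = Mul(-14, J) (Function('K')(J) = Mul(-7, Mul(2, J)) = Mul(-14, J))
Function('f')(q) = Add(Rational(-1, 2), Mul(Rational(1, 3), Pow(q, 2))) (Function('f')(q) = Mul(Rational(1, 6), Add(Add(Pow(q, 2), Mul(q, q)), -3)) = Mul(Rational(1, 6), Add(Add(Pow(q, 2), Pow(q, 2)), -3)) = Mul(Rational(1, 6), Add(Mul(2, Pow(q, 2)), -3)) = Mul(Rational(1, 6), Add(-3, Mul(2, Pow(q, 2)))) = Add(Rational(-1, 2), Mul(Rational(1, 3), Pow(q, 2))))
Mul(Add(Mul(Function('f')(C), Function('K')(-4)), 6), -9297) = Mul(Add(Mul(Add(Rational(-1, 2), Mul(Rational(1, 3), Pow(-5, 2))), Mul(-14, -4)), 6), -9297) = Mul(Add(Mul(Add(Rational(-1, 2), Mul(Rational(1, 3), 25)), 56), 6), -9297) = Mul(Add(Mul(Add(Rational(-1, 2), Rational(25, 3)), 56), 6), -9297) = Mul(Add(Mul(Rational(47, 6), 56), 6), -9297) = Mul(Add(Rational(1316, 3), 6), -9297) = Mul(Rational(1334, 3), -9297) = -4134066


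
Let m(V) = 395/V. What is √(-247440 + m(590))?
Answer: I*√3445345238/118 ≈ 497.43*I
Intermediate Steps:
√(-247440 + m(590)) = √(-247440 + 395/590) = √(-247440 + 395*(1/590)) = √(-247440 + 79/118) = √(-29197841/118) = I*√3445345238/118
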